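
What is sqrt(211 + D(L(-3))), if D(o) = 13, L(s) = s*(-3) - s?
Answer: 4*sqrt(14) ≈ 14.967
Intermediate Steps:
L(s) = -4*s (L(s) = -3*s - s = -4*s)
sqrt(211 + D(L(-3))) = sqrt(211 + 13) = sqrt(224) = 4*sqrt(14)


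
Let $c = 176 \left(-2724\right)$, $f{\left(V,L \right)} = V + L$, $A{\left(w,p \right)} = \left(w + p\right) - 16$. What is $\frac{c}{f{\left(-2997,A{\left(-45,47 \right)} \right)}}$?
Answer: $\frac{479424}{3011} \approx 159.22$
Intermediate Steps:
$A{\left(w,p \right)} = -16 + p + w$ ($A{\left(w,p \right)} = \left(p + w\right) - 16 = -16 + p + w$)
$f{\left(V,L \right)} = L + V$
$c = -479424$
$\frac{c}{f{\left(-2997,A{\left(-45,47 \right)} \right)}} = - \frac{479424}{\left(-16 + 47 - 45\right) - 2997} = - \frac{479424}{-14 - 2997} = - \frac{479424}{-3011} = \left(-479424\right) \left(- \frac{1}{3011}\right) = \frac{479424}{3011}$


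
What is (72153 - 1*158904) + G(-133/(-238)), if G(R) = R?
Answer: -2949515/34 ≈ -86751.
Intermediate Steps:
(72153 - 1*158904) + G(-133/(-238)) = (72153 - 1*158904) - 133/(-238) = (72153 - 158904) - 133*(-1/238) = -86751 + 19/34 = -2949515/34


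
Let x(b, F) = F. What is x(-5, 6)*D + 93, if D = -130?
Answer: -687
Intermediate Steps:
x(-5, 6)*D + 93 = 6*(-130) + 93 = -780 + 93 = -687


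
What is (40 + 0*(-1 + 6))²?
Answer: 1600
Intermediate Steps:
(40 + 0*(-1 + 6))² = (40 + 0*5)² = (40 + 0)² = 40² = 1600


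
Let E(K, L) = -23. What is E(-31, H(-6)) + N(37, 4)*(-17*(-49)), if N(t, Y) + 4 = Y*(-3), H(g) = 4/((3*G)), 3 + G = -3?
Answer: -13351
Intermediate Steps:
G = -6 (G = -3 - 3 = -6)
H(g) = -2/9 (H(g) = 4/((3*(-6))) = 4/(-18) = 4*(-1/18) = -2/9)
N(t, Y) = -4 - 3*Y (N(t, Y) = -4 + Y*(-3) = -4 - 3*Y)
E(-31, H(-6)) + N(37, 4)*(-17*(-49)) = -23 + (-4 - 3*4)*(-17*(-49)) = -23 + (-4 - 12)*833 = -23 - 16*833 = -23 - 13328 = -13351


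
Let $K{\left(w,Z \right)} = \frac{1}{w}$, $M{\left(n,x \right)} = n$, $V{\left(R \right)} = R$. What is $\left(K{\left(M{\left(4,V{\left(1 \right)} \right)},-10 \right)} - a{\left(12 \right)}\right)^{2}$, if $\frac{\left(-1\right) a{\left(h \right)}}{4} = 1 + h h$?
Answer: $\frac{5387041}{16} \approx 3.3669 \cdot 10^{5}$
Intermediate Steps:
$a{\left(h \right)} = -4 - 4 h^{2}$ ($a{\left(h \right)} = - 4 \left(1 + h h\right) = - 4 \left(1 + h^{2}\right) = -4 - 4 h^{2}$)
$\left(K{\left(M{\left(4,V{\left(1 \right)} \right)},-10 \right)} - a{\left(12 \right)}\right)^{2} = \left(\frac{1}{4} - \left(-4 - 4 \cdot 12^{2}\right)\right)^{2} = \left(\frac{1}{4} - \left(-4 - 576\right)\right)^{2} = \left(\frac{1}{4} - -580\right)^{2} = \left(\frac{1}{4} + 580\right)^{2} = \left(\frac{2321}{4}\right)^{2} = \frac{5387041}{16}$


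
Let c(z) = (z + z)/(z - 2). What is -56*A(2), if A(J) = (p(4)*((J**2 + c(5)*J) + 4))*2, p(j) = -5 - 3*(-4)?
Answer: -34496/3 ≈ -11499.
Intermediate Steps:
c(z) = 2*z/(-2 + z) (c(z) = (2*z)/(-2 + z) = 2*z/(-2 + z))
p(j) = 7 (p(j) = -5 + 12 = 7)
A(J) = 56 + 14*J**2 + 140*J/3 (A(J) = (7*((J**2 + (2*5/(-2 + 5))*J) + 4))*2 = (7*((J**2 + (2*5/3)*J) + 4))*2 = (7*((J**2 + (2*5*(1/3))*J) + 4))*2 = (7*((J**2 + 10*J/3) + 4))*2 = (7*(4 + J**2 + 10*J/3))*2 = (28 + 7*J**2 + 70*J/3)*2 = 56 + 14*J**2 + 140*J/3)
-56*A(2) = -56*(56 + 14*2**2 + (140/3)*2) = -56*(56 + 14*4 + 280/3) = -56*(56 + 56 + 280/3) = -56*616/3 = -34496/3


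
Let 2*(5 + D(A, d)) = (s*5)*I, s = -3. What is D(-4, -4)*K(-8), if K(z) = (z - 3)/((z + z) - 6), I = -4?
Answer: 25/2 ≈ 12.500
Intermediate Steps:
K(z) = (-3 + z)/(-6 + 2*z) (K(z) = (-3 + z)/(2*z - 6) = (-3 + z)/(-6 + 2*z))
D(A, d) = 25 (D(A, d) = -5 + (-3*5*(-4))/2 = -5 + (-15*(-4))/2 = -5 + (1/2)*60 = -5 + 30 = 25)
D(-4, -4)*K(-8) = 25*(1/2) = 25/2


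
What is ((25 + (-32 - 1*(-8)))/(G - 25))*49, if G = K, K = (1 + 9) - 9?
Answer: -49/24 ≈ -2.0417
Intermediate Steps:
K = 1 (K = 10 - 9 = 1)
G = 1
((25 + (-32 - 1*(-8)))/(G - 25))*49 = ((25 + (-32 - 1*(-8)))/(1 - 25))*49 = ((25 + (-32 + 8))/(-24))*49 = ((25 - 24)*(-1/24))*49 = (1*(-1/24))*49 = -1/24*49 = -49/24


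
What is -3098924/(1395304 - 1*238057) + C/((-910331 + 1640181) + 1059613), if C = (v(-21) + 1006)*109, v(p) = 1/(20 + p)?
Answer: -416818401169/159296206797 ≈ -2.6166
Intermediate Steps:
C = 109545 (C = (1/(20 - 21) + 1006)*109 = (1/(-1) + 1006)*109 = (-1 + 1006)*109 = 1005*109 = 109545)
-3098924/(1395304 - 1*238057) + C/((-910331 + 1640181) + 1059613) = -3098924/(1395304 - 1*238057) + 109545/((-910331 + 1640181) + 1059613) = -3098924/(1395304 - 238057) + 109545/(729850 + 1059613) = -3098924/1157247 + 109545/1789463 = -416818401169/159296206797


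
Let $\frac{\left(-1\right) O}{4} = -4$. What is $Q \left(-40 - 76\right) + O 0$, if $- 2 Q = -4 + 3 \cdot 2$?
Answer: $116$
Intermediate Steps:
$O = 16$ ($O = \left(-4\right) \left(-4\right) = 16$)
$Q = -1$ ($Q = - \frac{-4 + 3 \cdot 2}{2} = - \frac{-4 + 6}{2} = \left(- \frac{1}{2}\right) 2 = -1$)
$Q \left(-40 - 76\right) + O 0 = - (-40 - 76) + 16 \cdot 0 = \left(-1\right) \left(-116\right) + 0 = 116 + 0 = 116$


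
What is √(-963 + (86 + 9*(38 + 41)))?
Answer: I*√166 ≈ 12.884*I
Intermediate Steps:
√(-963 + (86 + 9*(38 + 41))) = √(-963 + (86 + 9*79)) = √(-963 + (86 + 711)) = √(-963 + 797) = √(-166) = I*√166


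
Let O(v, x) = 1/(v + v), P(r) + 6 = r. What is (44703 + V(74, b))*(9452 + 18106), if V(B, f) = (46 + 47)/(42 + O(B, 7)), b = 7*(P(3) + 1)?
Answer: 7659258736770/6217 ≈ 1.2320e+9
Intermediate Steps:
P(r) = -6 + r
O(v, x) = 1/(2*v)
b = -14 (b = 7*((-6 + 3) + 1) = 7*(-3 + 1) = 7*(-2) = -14)
V(B, f) = 93/(42 + 1/(2*B)) (V(B, f) = (46 + 47)/(42 + 1/(2*B)) = 93/(42 + 1/(2*B)))
(44703 + V(74, b))*(9452 + 18106) = (44703 + 186*74/(1 + 84*74))*(9452 + 18106) = (44703 + 186*74/(1 + 6216))*27558 = (44703 + 186*74/6217)*27558 = (44703 + 186*74*(1/6217))*27558 = (44703 + 13764/6217)*27558 = (277932315/6217)*27558 = 7659258736770/6217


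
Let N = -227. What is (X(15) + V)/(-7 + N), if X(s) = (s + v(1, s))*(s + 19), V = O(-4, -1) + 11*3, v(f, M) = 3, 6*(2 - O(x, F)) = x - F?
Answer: -1295/468 ≈ -2.7671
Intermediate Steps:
O(x, F) = 2 - x/6 + F/6 (O(x, F) = 2 - (x - F)/6 = 2 + (-x/6 + F/6) = 2 - x/6 + F/6)
V = 71/2 (V = (2 - ⅙*(-4) + (⅙)*(-1)) + 11*3 = (2 + ⅔ - ⅙) + 33 = 5/2 + 33 = 71/2 ≈ 35.500)
X(s) = (3 + s)*(19 + s) (X(s) = (s + 3)*(s + 19) = (3 + s)*(19 + s))
(X(15) + V)/(-7 + N) = ((57 + 15² + 22*15) + 71/2)/(-7 - 227) = ((57 + 225 + 330) + 71/2)/(-234) = (612 + 71/2)*(-1/234) = (1295/2)*(-1/234) = -1295/468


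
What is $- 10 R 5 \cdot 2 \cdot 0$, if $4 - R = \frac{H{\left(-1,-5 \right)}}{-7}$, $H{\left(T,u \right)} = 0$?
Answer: $0$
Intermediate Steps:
$R = 4$ ($R = 4 - \frac{0}{-7} = 4 - 0 \left(- \frac{1}{7}\right) = 4 - 0 = 4 + 0 = 4$)
$- 10 R 5 \cdot 2 \cdot 0 = \left(-10\right) 4 \cdot 5 \cdot 2 \cdot 0 = - 40 \cdot 10 \cdot 0 = \left(-40\right) 0 = 0$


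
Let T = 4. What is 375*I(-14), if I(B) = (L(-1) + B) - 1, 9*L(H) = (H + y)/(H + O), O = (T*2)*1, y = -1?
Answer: -118375/21 ≈ -5636.9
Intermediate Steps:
O = 8 (O = (4*2)*1 = 8*1 = 8)
L(H) = (-1 + H)/(9*(8 + H)) (L(H) = ((H - 1)/(H + 8))/9 = ((-1 + H)/(8 + H))/9 = (-1 + H)/(9*(8 + H)))
I(B) = -65/63 + B (I(B) = ((-1 - 1)/(9*(8 - 1)) + B) - 1 = ((⅑)*(-2)/7 + B) - 1 = ((⅑)*(⅐)*(-2) + B) - 1 = (-2/63 + B) - 1 = -65/63 + B)
375*I(-14) = 375*(-65/63 - 14) = 375*(-947/63) = -118375/21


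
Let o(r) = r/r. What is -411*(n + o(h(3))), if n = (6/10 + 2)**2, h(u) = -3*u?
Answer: -79734/25 ≈ -3189.4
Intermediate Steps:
n = 169/25 (n = (6*(1/10) + 2)**2 = (3/5 + 2)**2 = (13/5)**2 = 169/25 ≈ 6.7600)
o(r) = 1
-411*(n + o(h(3))) = -411*(169/25 + 1) = -411*194/25 = -79734/25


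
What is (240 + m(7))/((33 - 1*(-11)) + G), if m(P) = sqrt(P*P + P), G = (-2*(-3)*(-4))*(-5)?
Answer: 60/41 + sqrt(14)/82 ≈ 1.5090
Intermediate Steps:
G = 120 (G = (6*(-4))*(-5) = -24*(-5) = 120)
m(P) = sqrt(P + P**2) (m(P) = sqrt(P**2 + P) = sqrt(P + P**2))
(240 + m(7))/((33 - 1*(-11)) + G) = (240 + sqrt(7*(1 + 7)))/((33 - 1*(-11)) + 120) = (240 + sqrt(7*8))/((33 + 11) + 120) = (240 + sqrt(56))/(44 + 120) = (240 + 2*sqrt(14))/164 = (240 + 2*sqrt(14))*(1/164) = 60/41 + sqrt(14)/82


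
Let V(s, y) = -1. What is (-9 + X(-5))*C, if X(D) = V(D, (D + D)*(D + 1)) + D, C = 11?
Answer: -165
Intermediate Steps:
X(D) = -1 + D
(-9 + X(-5))*C = (-9 + (-1 - 5))*11 = (-9 - 6)*11 = -15*11 = -165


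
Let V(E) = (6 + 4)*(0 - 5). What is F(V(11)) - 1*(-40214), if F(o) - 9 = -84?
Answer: 40139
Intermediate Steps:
V(E) = -50 (V(E) = 10*(-5) = -50)
F(o) = -75 (F(o) = 9 - 84 = -75)
F(V(11)) - 1*(-40214) = -75 - 1*(-40214) = -75 + 40214 = 40139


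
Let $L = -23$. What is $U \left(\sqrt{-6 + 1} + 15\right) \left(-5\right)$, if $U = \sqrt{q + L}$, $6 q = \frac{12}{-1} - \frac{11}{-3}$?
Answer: $\frac{5 \sqrt{4390}}{6} - \frac{25 i \sqrt{878}}{2} \approx 55.214 - 370.39 i$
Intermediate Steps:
$q = - \frac{25}{18}$ ($q = \frac{\frac{12}{-1} - \frac{11}{-3}}{6} = \frac{12 \left(-1\right) - - \frac{11}{3}}{6} = \frac{-12 + \frac{11}{3}}{6} = \frac{1}{6} \left(- \frac{25}{3}\right) = - \frac{25}{18} \approx -1.3889$)
$U = \frac{i \sqrt{878}}{6}$ ($U = \sqrt{- \frac{25}{18} - 23} = \sqrt{- \frac{439}{18}} = \frac{i \sqrt{878}}{6} \approx 4.9385 i$)
$U \left(\sqrt{-6 + 1} + 15\right) \left(-5\right) = \frac{i \sqrt{878}}{6} \left(\sqrt{-6 + 1} + 15\right) \left(-5\right) = \frac{i \sqrt{878}}{6} \left(\sqrt{-5} + 15\right) \left(-5\right) = \frac{i \sqrt{878}}{6} \left(i \sqrt{5} + 15\right) \left(-5\right) = \frac{i \sqrt{878}}{6} \left(15 + i \sqrt{5}\right) \left(-5\right) = \frac{i \sqrt{878} \left(15 + i \sqrt{5}\right)}{6} \left(-5\right) = - \frac{5 i \sqrt{878} \left(15 + i \sqrt{5}\right)}{6}$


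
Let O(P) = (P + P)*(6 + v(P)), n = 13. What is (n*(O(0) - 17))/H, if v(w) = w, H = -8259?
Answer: 221/8259 ≈ 0.026759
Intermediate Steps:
O(P) = 2*P*(6 + P) (O(P) = (P + P)*(6 + P) = (2*P)*(6 + P) = 2*P*(6 + P))
(n*(O(0) - 17))/H = (13*(2*0*(6 + 0) - 17))/(-8259) = (13*(2*0*6 - 17))*(-1/8259) = (13*(0 - 17))*(-1/8259) = (13*(-17))*(-1/8259) = -221*(-1/8259) = 221/8259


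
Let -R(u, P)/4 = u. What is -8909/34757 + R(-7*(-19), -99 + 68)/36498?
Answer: -24546529/90611499 ≈ -0.27090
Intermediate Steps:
R(u, P) = -4*u
-8909/34757 + R(-7*(-19), -99 + 68)/36498 = -8909/34757 - (-28)*(-19)/36498 = -8909*1/34757 - 4*133*(1/36498) = -8909/34757 - 532*1/36498 = -8909/34757 - 38/2607 = -24546529/90611499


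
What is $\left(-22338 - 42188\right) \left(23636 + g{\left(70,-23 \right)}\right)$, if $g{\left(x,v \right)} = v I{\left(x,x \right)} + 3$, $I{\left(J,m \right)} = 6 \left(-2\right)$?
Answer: $-1543139290$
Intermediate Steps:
$I{\left(J,m \right)} = -12$
$g{\left(x,v \right)} = 3 - 12 v$ ($g{\left(x,v \right)} = v \left(-12\right) + 3 = - 12 v + 3 = 3 - 12 v$)
$\left(-22338 - 42188\right) \left(23636 + g{\left(70,-23 \right)}\right) = \left(-22338 - 42188\right) \left(23636 + \left(3 - -276\right)\right) = - 64526 \left(23636 + \left(3 + 276\right)\right) = - 64526 \left(23636 + 279\right) = \left(-64526\right) 23915 = -1543139290$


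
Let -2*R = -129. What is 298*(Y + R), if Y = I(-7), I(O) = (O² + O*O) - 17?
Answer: 43359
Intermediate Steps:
R = 129/2 (R = -½*(-129) = 129/2 ≈ 64.500)
I(O) = -17 + 2*O² (I(O) = (O² + O²) - 17 = 2*O² - 17 = -17 + 2*O²)
Y = 81 (Y = -17 + 2*(-7)² = -17 + 2*49 = -17 + 98 = 81)
298*(Y + R) = 298*(81 + 129/2) = 298*(291/2) = 43359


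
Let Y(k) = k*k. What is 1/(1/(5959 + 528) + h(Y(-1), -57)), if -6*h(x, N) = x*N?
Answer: 12974/123255 ≈ 0.10526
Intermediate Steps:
Y(k) = k**2
h(x, N) = -N*x/6 (h(x, N) = -x*N/6 = -N*x/6)
1/(1/(5959 + 528) + h(Y(-1), -57)) = 1/(1/(5959 + 528) - 1/6*(-57)*(-1)**2) = 1/(1/6487 - 1/6*(-57)*1) = 1/(1/6487 + 19/2) = 1/(123255/12974) = 12974/123255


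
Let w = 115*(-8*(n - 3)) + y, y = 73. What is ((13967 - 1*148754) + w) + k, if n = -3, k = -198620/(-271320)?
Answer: -1752635873/13566 ≈ -1.2919e+5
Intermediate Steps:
k = 9931/13566 (k = -198620*(-1/271320) = 9931/13566 ≈ 0.73205)
w = 5593 (w = 115*(-8*(-3 - 3)) + 73 = 115*(-8*(-6)) + 73 = 115*48 + 73 = 5520 + 73 = 5593)
((13967 - 1*148754) + w) + k = ((13967 - 1*148754) + 5593) + 9931/13566 = ((13967 - 148754) + 5593) + 9931/13566 = (-134787 + 5593) + 9931/13566 = -129194 + 9931/13566 = -1752635873/13566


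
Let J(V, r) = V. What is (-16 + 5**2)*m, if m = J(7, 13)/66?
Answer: 21/22 ≈ 0.95455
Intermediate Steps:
m = 7/66 ≈ 0.10606
(-16 + 5**2)*m = (-16 + 5**2)*(7/66) = (-16 + 25)*(7/66) = 9*(7/66) = 21/22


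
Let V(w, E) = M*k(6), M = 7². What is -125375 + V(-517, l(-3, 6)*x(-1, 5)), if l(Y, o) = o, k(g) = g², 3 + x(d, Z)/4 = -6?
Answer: -123611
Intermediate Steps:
x(d, Z) = -36 (x(d, Z) = -12 + 4*(-6) = -12 - 24 = -36)
M = 49
V(w, E) = 1764 (V(w, E) = 49*6² = 49*36 = 1764)
-125375 + V(-517, l(-3, 6)*x(-1, 5)) = -125375 + 1764 = -123611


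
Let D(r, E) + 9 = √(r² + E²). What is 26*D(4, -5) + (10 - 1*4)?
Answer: -228 + 26*√41 ≈ -61.519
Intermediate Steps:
D(r, E) = -9 + √(E² + r²) (D(r, E) = -9 + √(r² + E²) = -9 + √(E² + r²))
26*D(4, -5) + (10 - 1*4) = 26*(-9 + √((-5)² + 4²)) + (10 - 1*4) = 26*(-9 + √(25 + 16)) + (10 - 4) = 26*(-9 + √41) + 6 = (-234 + 26*√41) + 6 = -228 + 26*√41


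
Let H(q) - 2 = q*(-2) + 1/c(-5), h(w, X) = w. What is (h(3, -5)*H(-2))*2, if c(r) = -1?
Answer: 30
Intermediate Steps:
H(q) = 1 - 2*q (H(q) = 2 + (q*(-2) + 1/(-1)) = 2 + (-2*q - 1) = 2 + (-1 - 2*q) = 1 - 2*q)
(h(3, -5)*H(-2))*2 = (3*(1 - 2*(-2)))*2 = (3*(1 + 4))*2 = (3*5)*2 = 15*2 = 30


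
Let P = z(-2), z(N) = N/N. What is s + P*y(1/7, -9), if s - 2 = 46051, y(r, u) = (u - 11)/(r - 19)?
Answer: 1519784/33 ≈ 46054.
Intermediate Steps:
y(r, u) = (-11 + u)/(-19 + r)
z(N) = 1
P = 1
s = 46053 (s = 2 + 46051 = 46053)
s + P*y(1/7, -9) = 46053 + 1*((-11 - 9)/(-19 + 1/7)) = 46053 + 1*(-20/(-19 + ⅐)) = 46053 + 1*(-20/(-132/7)) = 46053 + 1*(-7/132*(-20)) = 46053 + 1*(35/33) = 46053 + 35/33 = 1519784/33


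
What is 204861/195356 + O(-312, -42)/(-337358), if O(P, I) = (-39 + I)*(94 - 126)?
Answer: 4900366749/4707493532 ≈ 1.0410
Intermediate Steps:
O(P, I) = 1248 - 32*I (O(P, I) = (-39 + I)*(-32) = 1248 - 32*I)
204861/195356 + O(-312, -42)/(-337358) = 204861/195356 + (1248 - 32*(-42))/(-337358) = 204861*(1/195356) + (1248 + 1344)*(-1/337358) = 204861/195356 + 2592*(-1/337358) = 204861/195356 - 1296/168679 = 4900366749/4707493532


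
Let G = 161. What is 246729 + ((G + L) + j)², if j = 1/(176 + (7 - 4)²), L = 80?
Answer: 10432211421/34225 ≈ 3.0481e+5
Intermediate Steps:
j = 1/185 (j = 1/(176 + 3²) = 1/(176 + 9) = 1/185 ≈ 0.0054054)
246729 + ((G + L) + j)² = 246729 + ((161 + 80) + 1/185)² = 246729 + (241 + 1/185)² = 246729 + (44586/185)² = 246729 + 1987911396/34225 = 10432211421/34225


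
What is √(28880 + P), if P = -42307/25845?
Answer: √19289707617585/25845 ≈ 169.94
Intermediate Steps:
P = -42307/25845 (P = -42307*1/25845 = -42307/25845 ≈ -1.6370)
√(28880 + P) = √(28880 - 42307/25845) = √(746361293/25845) = √19289707617585/25845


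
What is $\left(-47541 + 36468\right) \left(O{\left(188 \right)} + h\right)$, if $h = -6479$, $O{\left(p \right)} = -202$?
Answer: $73978713$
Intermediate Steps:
$\left(-47541 + 36468\right) \left(O{\left(188 \right)} + h\right) = \left(-47541 + 36468\right) \left(-202 - 6479\right) = \left(-11073\right) \left(-6681\right) = 73978713$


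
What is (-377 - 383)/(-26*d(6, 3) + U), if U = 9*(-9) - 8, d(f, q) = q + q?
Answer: 152/49 ≈ 3.1020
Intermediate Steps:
d(f, q) = 2*q
U = -89 (U = -81 - 8 = -89)
(-377 - 383)/(-26*d(6, 3) + U) = (-377 - 383)/(-52*3 - 89) = -760/(-26*6 - 89) = -760/(-156 - 89) = -760/(-245) = -760*(-1/245) = 152/49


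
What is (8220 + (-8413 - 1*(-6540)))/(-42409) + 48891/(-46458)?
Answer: -789429115/656745774 ≈ -1.2020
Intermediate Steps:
(8220 + (-8413 - 1*(-6540)))/(-42409) + 48891/(-46458) = (8220 + (-8413 + 6540))*(-1/42409) + 48891*(-1/46458) = (8220 - 1873)*(-1/42409) - 16297/15486 = 6347*(-1/42409) - 16297/15486 = -6347/42409 - 16297/15486 = -789429115/656745774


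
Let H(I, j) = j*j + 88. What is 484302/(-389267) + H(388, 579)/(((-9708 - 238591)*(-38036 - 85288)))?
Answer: -14829790401684709/11919832733072892 ≈ -1.2441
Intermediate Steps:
H(I, j) = 88 + j² (H(I, j) = j² + 88 = 88 + j²)
484302/(-389267) + H(388, 579)/(((-9708 - 238591)*(-38036 - 85288))) = 484302/(-389267) + (88 + 579²)/(((-9708 - 238591)*(-38036 - 85288))) = 484302*(-1/389267) + (88 + 335241)/((-248299*(-123324))) = -484302/389267 + 335329/30621225876 = -14829790401684709/11919832733072892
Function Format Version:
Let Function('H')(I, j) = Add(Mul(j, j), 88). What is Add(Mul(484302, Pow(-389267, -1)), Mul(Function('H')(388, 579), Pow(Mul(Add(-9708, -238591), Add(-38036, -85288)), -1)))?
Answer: Rational(-14829790401684709, 11919832733072892) ≈ -1.2441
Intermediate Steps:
Function('H')(I, j) = Add(88, Pow(j, 2)) (Function('H')(I, j) = Add(Pow(j, 2), 88) = Add(88, Pow(j, 2)))
Add(Mul(484302, Pow(-389267, -1)), Mul(Function('H')(388, 579), Pow(Mul(Add(-9708, -238591), Add(-38036, -85288)), -1))) = Add(Mul(484302, Pow(-389267, -1)), Mul(Add(88, Pow(579, 2)), Pow(Mul(Add(-9708, -238591), Add(-38036, -85288)), -1))) = Add(Mul(484302, Rational(-1, 389267)), Mul(Add(88, 335241), Pow(Mul(-248299, -123324), -1))) = Add(Rational(-484302, 389267), Mul(335329, Pow(30621225876, -1))) = Add(Rational(-484302, 389267), Mul(335329, Rational(1, 30621225876))) = Add(Rational(-484302, 389267), Rational(335329, 30621225876)) = Rational(-14829790401684709, 11919832733072892)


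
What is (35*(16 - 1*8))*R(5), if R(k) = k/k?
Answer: 280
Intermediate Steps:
R(k) = 1
(35*(16 - 1*8))*R(5) = (35*(16 - 1*8))*1 = (35*(16 - 8))*1 = (35*8)*1 = 280*1 = 280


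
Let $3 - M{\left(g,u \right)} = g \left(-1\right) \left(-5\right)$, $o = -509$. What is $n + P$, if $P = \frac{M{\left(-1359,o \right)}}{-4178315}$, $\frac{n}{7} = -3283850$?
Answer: $- \frac{96046717996048}{4178315} \approx -2.2987 \cdot 10^{7}$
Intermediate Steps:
$M{\left(g,u \right)} = 3 - 5 g$ ($M{\left(g,u \right)} = 3 - g \left(-1\right) \left(-5\right) = 3 - - g \left(-5\right) = 3 - 5 g$)
$n = -22986950$ ($n = 7 \left(-3283850\right) = -22986950$)
$P = - \frac{6798}{4178315}$ ($P = \frac{3 - -6795}{-4178315} = \left(3 + 6795\right) \left(- \frac{1}{4178315}\right) = 6798 \left(- \frac{1}{4178315}\right) = - \frac{6798}{4178315} \approx -0.001627$)
$n + P = -22986950 - \frac{6798}{4178315} = - \frac{96046717996048}{4178315}$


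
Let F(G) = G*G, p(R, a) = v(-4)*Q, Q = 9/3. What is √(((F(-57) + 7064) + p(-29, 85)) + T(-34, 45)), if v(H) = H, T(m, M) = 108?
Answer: √10409 ≈ 102.02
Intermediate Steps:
Q = 3 (Q = 9*(⅓) = 3)
p(R, a) = -12 (p(R, a) = -4*3 = -12)
F(G) = G²
√(((F(-57) + 7064) + p(-29, 85)) + T(-34, 45)) = √((((-57)² + 7064) - 12) + 108) = √(((3249 + 7064) - 12) + 108) = √((10313 - 12) + 108) = √(10301 + 108) = √10409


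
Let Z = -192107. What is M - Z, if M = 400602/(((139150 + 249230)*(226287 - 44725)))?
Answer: 2257739104370587/11752508260 ≈ 1.9211e+5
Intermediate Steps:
M = 66767/11752508260 (M = 400602/((388380*181562)) = 400602/70515049560 = 400602*(1/70515049560) = 66767/11752508260 ≈ 5.6811e-6)
M - Z = 66767/11752508260 - 1*(-192107) = 66767/11752508260 + 192107 = 2257739104370587/11752508260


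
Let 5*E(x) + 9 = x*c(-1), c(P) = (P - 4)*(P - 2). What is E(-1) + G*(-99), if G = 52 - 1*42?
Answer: -4974/5 ≈ -994.80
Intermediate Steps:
G = 10 (G = 52 - 42 = 10)
c(P) = (-4 + P)*(-2 + P)
E(x) = -9/5 + 3*x (E(x) = -9/5 + (x*(8 + (-1)² - 6*(-1)))/5 = -9/5 + (x*(8 + 1 + 6))/5 = -9/5 + (x*15)/5 = -9/5 + (15*x)/5 = -9/5 + 3*x)
E(-1) + G*(-99) = (-9/5 + 3*(-1)) + 10*(-99) = (-9/5 - 3) - 990 = -24/5 - 990 = -4974/5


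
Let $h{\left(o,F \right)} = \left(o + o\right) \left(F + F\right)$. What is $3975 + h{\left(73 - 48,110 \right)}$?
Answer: $14975$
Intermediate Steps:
$h{\left(o,F \right)} = 4 F o$ ($h{\left(o,F \right)} = 2 o 2 F = 4 F o$)
$3975 + h{\left(73 - 48,110 \right)} = 3975 + 4 \cdot 110 \left(73 - 48\right) = 3975 + 4 \cdot 110 \cdot 25 = 3975 + 11000 = 14975$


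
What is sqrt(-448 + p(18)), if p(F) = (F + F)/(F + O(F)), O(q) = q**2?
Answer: I*sqrt(161690)/19 ≈ 21.164*I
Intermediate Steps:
p(F) = 2*F/(F + F**2) (p(F) = (F + F)/(F + F**2) = (2*F)/(F + F**2) = 2*F/(F + F**2))
sqrt(-448 + p(18)) = sqrt(-448 + 2/(1 + 18)) = sqrt(-448 + 2/19) = sqrt(-8510/19) = I*sqrt(161690)/19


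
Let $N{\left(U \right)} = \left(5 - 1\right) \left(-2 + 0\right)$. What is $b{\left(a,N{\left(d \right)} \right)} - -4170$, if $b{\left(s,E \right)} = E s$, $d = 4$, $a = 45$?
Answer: $3810$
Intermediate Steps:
$N{\left(U \right)} = -8$ ($N{\left(U \right)} = 4 \left(-2\right) = -8$)
$b{\left(a,N{\left(d \right)} \right)} - -4170 = \left(-8\right) 45 - -4170 = -360 + 4170 = 3810$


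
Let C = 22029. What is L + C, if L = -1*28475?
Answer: -6446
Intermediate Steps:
L = -28475
L + C = -28475 + 22029 = -6446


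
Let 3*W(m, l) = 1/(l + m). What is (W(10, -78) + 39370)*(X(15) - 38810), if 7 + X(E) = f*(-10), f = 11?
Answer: -312641383033/204 ≈ -1.5326e+9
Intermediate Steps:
W(m, l) = 1/(3*(l + m))
X(E) = -117 (X(E) = -7 + 11*(-10) = -7 - 110 = -117)
(W(10, -78) + 39370)*(X(15) - 38810) = (1/(3*(-78 + 10)) + 39370)*(-117 - 38810) = ((⅓)/(-68) + 39370)*(-38927) = ((⅓)*(-1/68) + 39370)*(-38927) = (-1/204 + 39370)*(-38927) = (8031479/204)*(-38927) = -312641383033/204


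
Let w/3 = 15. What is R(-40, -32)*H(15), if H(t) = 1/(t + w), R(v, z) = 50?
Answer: ⅚ ≈ 0.83333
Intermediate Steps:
w = 45 (w = 3*15 = 45)
H(t) = 1/(45 + t) (H(t) = 1/(t + 45) = 1/(45 + t))
R(-40, -32)*H(15) = 50/(45 + 15) = 50/60 = 50*(1/60) = ⅚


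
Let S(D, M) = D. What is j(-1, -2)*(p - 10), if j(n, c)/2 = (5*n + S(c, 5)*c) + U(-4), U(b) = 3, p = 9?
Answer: -4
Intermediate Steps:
j(n, c) = 6 + 2*c² + 10*n (j(n, c) = 2*((5*n + c*c) + 3) = 2*((5*n + c²) + 3) = 2*((c² + 5*n) + 3) = 2*(3 + c² + 5*n) = 6 + 2*c² + 10*n)
j(-1, -2)*(p - 10) = (6 + 2*(-2)² + 10*(-1))*(9 - 10) = (6 + 2*4 - 10)*(-1) = (6 + 8 - 10)*(-1) = 4*(-1) = -4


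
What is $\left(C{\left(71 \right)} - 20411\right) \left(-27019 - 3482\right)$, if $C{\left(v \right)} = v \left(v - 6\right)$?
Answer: $481793796$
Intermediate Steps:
$C{\left(v \right)} = v \left(-6 + v\right)$
$\left(C{\left(71 \right)} - 20411\right) \left(-27019 - 3482\right) = \left(71 \left(-6 + 71\right) - 20411\right) \left(-27019 - 3482\right) = \left(71 \cdot 65 - 20411\right) \left(-30501\right) = \left(4615 - 20411\right) \left(-30501\right) = \left(-15796\right) \left(-30501\right) = 481793796$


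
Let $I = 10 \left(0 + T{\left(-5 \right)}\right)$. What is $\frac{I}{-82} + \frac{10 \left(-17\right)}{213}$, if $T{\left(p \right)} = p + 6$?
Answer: $- \frac{8035}{8733} \approx -0.92007$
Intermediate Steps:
$T{\left(p \right)} = 6 + p$
$I = 10$ ($I = 10 \left(0 + \left(6 - 5\right)\right) = 10 \left(0 + 1\right) = 10 \cdot 1 = 10$)
$\frac{I}{-82} + \frac{10 \left(-17\right)}{213} = \frac{10}{-82} + \frac{10 \left(-17\right)}{213} = 10 \left(- \frac{1}{82}\right) - \frac{170}{213} = - \frac{5}{41} - \frac{170}{213} = - \frac{8035}{8733}$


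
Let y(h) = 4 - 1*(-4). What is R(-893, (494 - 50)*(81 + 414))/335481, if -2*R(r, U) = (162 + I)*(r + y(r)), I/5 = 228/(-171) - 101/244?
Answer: 33095755/163714728 ≈ 0.20216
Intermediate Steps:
y(h) = 8 (y(h) = 4 + 4 = 8)
I = -6395/732 (I = 5*(228/(-171) - 101/244) = 5*(228*(-1/171) - 101*1/244) = 5*(-4/3 - 101/244) = 5*(-1279/732) = -6395/732 ≈ -8.7363)
R(r, U) = -112189/183 - 112189*r/1464 (R(r, U) = -(162 - 6395/732)*(r + 8)/2 = -112189*(8 + r)/1464 = -(224378/183 + 112189*r/732)/2 = -112189/183 - 112189*r/1464)
R(-893, (494 - 50)*(81 + 414))/335481 = (-112189/183 - 112189/1464*(-893))/335481 = (-112189/183 + 100184777/1464)*(1/335481) = (33095755/488)*(1/335481) = 33095755/163714728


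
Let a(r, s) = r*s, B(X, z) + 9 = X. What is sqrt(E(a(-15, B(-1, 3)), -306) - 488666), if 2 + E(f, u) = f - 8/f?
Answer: I*sqrt(109916562)/15 ≈ 698.94*I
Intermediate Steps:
B(X, z) = -9 + X
E(f, u) = -2 + f - 8/f (E(f, u) = -2 + (f - 8/f) = -2 + f - 8/f)
sqrt(E(a(-15, B(-1, 3)), -306) - 488666) = sqrt((-2 - 15*(-9 - 1) - 8*(-1/(15*(-9 - 1)))) - 488666) = sqrt((-2 - 15*(-10) - 8/((-15*(-10)))) - 488666) = sqrt((-2 + 150 - 8/150) - 488666) = sqrt((-2 + 150 - 8*1/150) - 488666) = sqrt((-2 + 150 - 4/75) - 488666) = sqrt(11096/75 - 488666) = sqrt(-36638854/75) = I*sqrt(109916562)/15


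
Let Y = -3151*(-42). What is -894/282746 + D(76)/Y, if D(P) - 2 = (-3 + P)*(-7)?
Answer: -131115731/18709585566 ≈ -0.0070079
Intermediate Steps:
Y = 132342
D(P) = 23 - 7*P (D(P) = 2 + (-3 + P)*(-7) = 2 + (21 - 7*P) = 23 - 7*P)
-894/282746 + D(76)/Y = -894/282746 + (23 - 7*76)/132342 = -894*1/282746 + (23 - 532)*(1/132342) = -447/141373 - 509*1/132342 = -447/141373 - 509/132342 = -131115731/18709585566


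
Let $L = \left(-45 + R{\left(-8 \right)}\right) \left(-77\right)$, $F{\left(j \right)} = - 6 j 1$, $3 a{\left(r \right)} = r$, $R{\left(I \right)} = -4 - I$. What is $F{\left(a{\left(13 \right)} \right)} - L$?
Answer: $-3183$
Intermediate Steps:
$a{\left(r \right)} = \frac{r}{3}$
$F{\left(j \right)} = - 6 j$
$L = 3157$ ($L = \left(-45 - -4\right) \left(-77\right) = \left(-45 + \left(-4 + 8\right)\right) \left(-77\right) = \left(-45 + 4\right) \left(-77\right) = \left(-41\right) \left(-77\right) = 3157$)
$F{\left(a{\left(13 \right)} \right)} - L = - 6 \cdot \frac{1}{3} \cdot 13 - 3157 = \left(-6\right) \frac{13}{3} - 3157 = -26 - 3157 = -3183$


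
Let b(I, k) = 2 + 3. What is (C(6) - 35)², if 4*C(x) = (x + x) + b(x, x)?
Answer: 15129/16 ≈ 945.56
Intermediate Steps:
b(I, k) = 5
C(x) = 5/4 + x/2 (C(x) = ((x + x) + 5)/4 = (2*x + 5)/4 = (5 + 2*x)/4 = 5/4 + x/2)
(C(6) - 35)² = ((5/4 + (½)*6) - 35)² = ((5/4 + 3) - 35)² = (17/4 - 35)² = (-123/4)² = 15129/16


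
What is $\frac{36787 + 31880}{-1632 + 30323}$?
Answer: $\frac{68667}{28691} \approx 2.3933$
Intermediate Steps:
$\frac{36787 + 31880}{-1632 + 30323} = \frac{68667}{28691}$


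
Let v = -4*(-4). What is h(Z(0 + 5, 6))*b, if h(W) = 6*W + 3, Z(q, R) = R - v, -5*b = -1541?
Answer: -87837/5 ≈ -17567.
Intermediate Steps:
b = 1541/5 (b = -⅕*(-1541) = 1541/5 ≈ 308.20)
v = 16
Z(q, R) = -16 + R (Z(q, R) = R - 1*16 = R - 16 = -16 + R)
h(W) = 3 + 6*W
h(Z(0 + 5, 6))*b = (3 + 6*(-16 + 6))*(1541/5) = (3 + 6*(-10))*(1541/5) = (3 - 60)*(1541/5) = -57*1541/5 = -87837/5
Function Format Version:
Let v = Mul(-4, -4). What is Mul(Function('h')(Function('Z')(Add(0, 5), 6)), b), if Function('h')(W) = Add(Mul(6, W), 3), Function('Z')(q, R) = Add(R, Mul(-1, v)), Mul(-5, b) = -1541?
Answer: Rational(-87837, 5) ≈ -17567.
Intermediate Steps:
b = Rational(1541, 5) (b = Mul(Rational(-1, 5), -1541) = Rational(1541, 5) ≈ 308.20)
v = 16
Function('Z')(q, R) = Add(-16, R) (Function('Z')(q, R) = Add(R, Mul(-1, 16)) = Add(R, -16) = Add(-16, R))
Function('h')(W) = Add(3, Mul(6, W))
Mul(Function('h')(Function('Z')(Add(0, 5), 6)), b) = Mul(Add(3, Mul(6, Add(-16, 6))), Rational(1541, 5)) = Mul(Add(3, Mul(6, -10)), Rational(1541, 5)) = Mul(Add(3, -60), Rational(1541, 5)) = Mul(-57, Rational(1541, 5)) = Rational(-87837, 5)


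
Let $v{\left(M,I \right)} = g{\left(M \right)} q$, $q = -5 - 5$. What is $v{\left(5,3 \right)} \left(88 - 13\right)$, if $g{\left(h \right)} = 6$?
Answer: $-4500$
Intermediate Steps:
$q = -10$
$v{\left(M,I \right)} = -60$ ($v{\left(M,I \right)} = 6 \left(-10\right) = -60$)
$v{\left(5,3 \right)} \left(88 - 13\right) = - 60 \left(88 - 13\right) = \left(-60\right) 75 = -4500$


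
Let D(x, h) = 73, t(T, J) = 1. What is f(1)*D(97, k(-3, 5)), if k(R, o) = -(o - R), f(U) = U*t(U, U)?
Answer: 73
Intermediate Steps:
f(U) = U (f(U) = U*1 = U)
k(R, o) = R - o
f(1)*D(97, k(-3, 5)) = 1*73 = 73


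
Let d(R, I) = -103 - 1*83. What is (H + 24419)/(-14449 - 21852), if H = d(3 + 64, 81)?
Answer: -24233/36301 ≈ -0.66756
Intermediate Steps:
d(R, I) = -186 (d(R, I) = -103 - 83 = -186)
H = -186
(H + 24419)/(-14449 - 21852) = (-186 + 24419)/(-14449 - 21852) = 24233/(-36301) = 24233*(-1/36301) = -24233/36301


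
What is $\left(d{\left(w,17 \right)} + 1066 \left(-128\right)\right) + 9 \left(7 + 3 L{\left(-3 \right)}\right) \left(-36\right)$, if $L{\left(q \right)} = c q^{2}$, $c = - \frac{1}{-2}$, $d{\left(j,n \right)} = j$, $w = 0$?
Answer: $-143090$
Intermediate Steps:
$c = \frac{1}{2}$ ($c = \left(-1\right) \left(- \frac{1}{2}\right) = \frac{1}{2} \approx 0.5$)
$L{\left(q \right)} = \frac{q^{2}}{2}$
$\left(d{\left(w,17 \right)} + 1066 \left(-128\right)\right) + 9 \left(7 + 3 L{\left(-3 \right)}\right) \left(-36\right) = \left(0 + 1066 \left(-128\right)\right) + 9 \left(7 + 3 \frac{\left(-3\right)^{2}}{2}\right) \left(-36\right) = \left(0 - 136448\right) + 9 \left(7 + 3 \cdot \frac{1}{2} \cdot 9\right) \left(-36\right) = -136448 + 9 \left(7 + 3 \cdot \frac{9}{2}\right) \left(-36\right) = -136448 + 9 \left(7 + \frac{27}{2}\right) \left(-36\right) = -136448 + 9 \cdot \frac{41}{2} \left(-36\right) = -136448 + \frac{369}{2} \left(-36\right) = -136448 - 6642 = -143090$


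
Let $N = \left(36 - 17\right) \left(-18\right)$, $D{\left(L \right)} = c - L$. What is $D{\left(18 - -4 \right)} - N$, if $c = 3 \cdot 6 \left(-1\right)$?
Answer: $302$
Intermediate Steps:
$c = -18$ ($c = 18 \left(-1\right) = -18$)
$D{\left(L \right)} = -18 - L$
$N = -342$ ($N = 19 \left(-18\right) = -342$)
$D{\left(18 - -4 \right)} - N = \left(-18 - \left(18 - -4\right)\right) - -342 = \left(-18 - \left(18 + 4\right)\right) + 342 = \left(-18 - 22\right) + 342 = -40 + 342 = 302$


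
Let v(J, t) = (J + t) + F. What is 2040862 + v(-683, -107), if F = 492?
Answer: 2040564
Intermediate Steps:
v(J, t) = 492 + J + t (v(J, t) = (J + t) + 492 = 492 + J + t)
2040862 + v(-683, -107) = 2040862 + (492 - 683 - 107) = 2040862 - 298 = 2040564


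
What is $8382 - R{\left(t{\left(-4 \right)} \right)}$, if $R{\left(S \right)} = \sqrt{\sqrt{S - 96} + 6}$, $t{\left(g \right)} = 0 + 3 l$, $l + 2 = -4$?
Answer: $8382 - \sqrt{6 + i \sqrt{114}} \approx 8379.0 - 1.7674 i$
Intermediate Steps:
$l = -6$ ($l = -2 - 4 = -6$)
$t{\left(g \right)} = -18$ ($t{\left(g \right)} = 0 + 3 \left(-6\right) = 0 - 18 = -18$)
$R{\left(S \right)} = \sqrt{6 + \sqrt{-96 + S}}$ ($R{\left(S \right)} = \sqrt{\sqrt{-96 + S} + 6} = \sqrt{6 + \sqrt{-96 + S}}$)
$8382 - R{\left(t{\left(-4 \right)} \right)} = 8382 - \sqrt{6 + \sqrt{-96 - 18}} = 8382 - \sqrt{6 + \sqrt{-114}} = 8382 - \sqrt{6 + i \sqrt{114}}$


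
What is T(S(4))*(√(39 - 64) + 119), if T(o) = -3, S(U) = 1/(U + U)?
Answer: -357 - 15*I ≈ -357.0 - 15.0*I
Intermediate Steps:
S(U) = 1/(2*U)
T(S(4))*(√(39 - 64) + 119) = -3*(√(39 - 64) + 119) = -3*(√(-25) + 119) = -3*(5*I + 119) = -3*(119 + 5*I) = -357 - 15*I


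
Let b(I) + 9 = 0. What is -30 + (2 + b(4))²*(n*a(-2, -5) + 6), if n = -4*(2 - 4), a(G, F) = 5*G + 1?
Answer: -3264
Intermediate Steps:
b(I) = -9 (b(I) = -9 + 0 = -9)
a(G, F) = 1 + 5*G
n = 8 (n = -4*(-2) = 8)
-30 + (2 + b(4))²*(n*a(-2, -5) + 6) = -30 + (2 - 9)²*(8*(1 + 5*(-2)) + 6) = -30 + (-7)²*(8*(1 - 10) + 6) = -30 + 49*(8*(-9) + 6) = -30 + 49*(-72 + 6) = -30 + 49*(-66) = -30 - 3234 = -3264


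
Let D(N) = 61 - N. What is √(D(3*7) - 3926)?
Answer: I*√3886 ≈ 62.338*I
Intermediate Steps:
√(D(3*7) - 3926) = √((61 - 3*7) - 3926) = √((61 - 1*21) - 3926) = √((61 - 21) - 3926) = √(40 - 3926) = √(-3886) = I*√3886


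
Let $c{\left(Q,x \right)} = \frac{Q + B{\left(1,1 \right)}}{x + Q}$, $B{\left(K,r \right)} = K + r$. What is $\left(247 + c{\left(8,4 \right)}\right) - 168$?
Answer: $\frac{479}{6} \approx 79.833$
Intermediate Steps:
$c{\left(Q,x \right)} = \frac{2 + Q}{Q + x}$ ($c{\left(Q,x \right)} = \frac{Q + \left(1 + 1\right)}{x + Q} = \frac{Q + 2}{Q + x} = \frac{2 + Q}{Q + x}$)
$\left(247 + c{\left(8,4 \right)}\right) - 168 = \left(247 + \frac{2 + 8}{8 + 4}\right) - 168 = \left(247 + \frac{1}{12} \cdot 10\right) - 168 = \left(247 + \frac{5}{6}\right) - 168 = \frac{1487}{6} - 168 = \frac{479}{6}$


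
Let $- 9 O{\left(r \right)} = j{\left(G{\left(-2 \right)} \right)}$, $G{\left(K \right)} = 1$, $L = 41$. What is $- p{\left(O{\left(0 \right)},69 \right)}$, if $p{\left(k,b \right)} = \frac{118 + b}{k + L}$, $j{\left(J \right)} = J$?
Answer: $- \frac{1683}{368} \approx -4.5734$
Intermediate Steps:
$O{\left(r \right)} = - \frac{1}{9}$ ($O{\left(r \right)} = \left(- \frac{1}{9}\right) 1 = - \frac{1}{9}$)
$p{\left(k,b \right)} = \frac{118 + b}{41 + k}$ ($p{\left(k,b \right)} = \frac{118 + b}{k + 41} = \frac{118 + b}{41 + k}$)
$- p{\left(O{\left(0 \right)},69 \right)} = - \frac{118 + 69}{41 - \frac{1}{9}} = - \frac{187}{\frac{368}{9}} = - \frac{9 \cdot 187}{368} = \left(-1\right) \frac{1683}{368} = - \frac{1683}{368}$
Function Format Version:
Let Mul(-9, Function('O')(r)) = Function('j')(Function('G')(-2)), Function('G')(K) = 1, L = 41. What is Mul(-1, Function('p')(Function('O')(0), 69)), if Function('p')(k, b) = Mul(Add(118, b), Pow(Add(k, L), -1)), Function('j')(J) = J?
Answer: Rational(-1683, 368) ≈ -4.5734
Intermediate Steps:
Function('O')(r) = Rational(-1, 9) (Function('O')(r) = Mul(Rational(-1, 9), 1) = Rational(-1, 9))
Function('p')(k, b) = Mul(Pow(Add(41, k), -1), Add(118, b)) (Function('p')(k, b) = Mul(Add(118, b), Pow(Add(k, 41), -1)) = Mul(Add(118, b), Pow(Add(41, k), -1)) = Mul(Pow(Add(41, k), -1), Add(118, b)))
Mul(-1, Function('p')(Function('O')(0), 69)) = Mul(-1, Mul(Pow(Add(41, Rational(-1, 9)), -1), Add(118, 69))) = Mul(-1, Mul(Pow(Rational(368, 9), -1), 187)) = Mul(-1, Mul(Rational(9, 368), 187)) = Mul(-1, Rational(1683, 368)) = Rational(-1683, 368)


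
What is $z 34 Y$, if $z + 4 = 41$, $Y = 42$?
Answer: $52836$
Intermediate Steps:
$z = 37$ ($z = -4 + 41 = 37$)
$z 34 Y = 37 \cdot 34 \cdot 42 = 1258 \cdot 42 = 52836$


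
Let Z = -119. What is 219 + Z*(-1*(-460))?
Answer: -54521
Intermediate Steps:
219 + Z*(-1*(-460)) = 219 - (-119)*(-460) = 219 - 119*460 = 219 - 54740 = -54521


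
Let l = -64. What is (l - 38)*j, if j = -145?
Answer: 14790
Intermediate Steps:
(l - 38)*j = (-64 - 38)*(-145) = -102*(-145) = 14790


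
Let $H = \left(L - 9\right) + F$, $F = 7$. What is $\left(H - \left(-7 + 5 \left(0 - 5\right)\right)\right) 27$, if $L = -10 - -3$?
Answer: $621$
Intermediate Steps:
$L = -7$ ($L = -10 + 3 = -7$)
$H = -9$ ($H = \left(-7 - 9\right) + 7 = -16 + 7 = -9$)
$\left(H - \left(-7 + 5 \left(0 - 5\right)\right)\right) 27 = \left(-9 - \left(-7 + 5 \left(0 - 5\right)\right)\right) 27 = \left(-9 + \left(7 - -25\right)\right) 27 = \left(-9 + \left(7 + 25\right)\right) 27 = \left(-9 + 32\right) 27 = 23 \cdot 27 = 621$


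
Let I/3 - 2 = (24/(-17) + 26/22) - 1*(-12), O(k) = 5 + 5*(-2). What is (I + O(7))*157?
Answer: 1066030/187 ≈ 5700.7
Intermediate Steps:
O(k) = -5 (O(k) = 5 - 10 = -5)
I = 7725/187 (I = 6 + 3*((24/(-17) + 26/22) - 1*(-12)) = 6 + 3*((24*(-1/17) + 26*(1/22)) + 12) = 6 + 3*((-24/17 + 13/11) + 12) = 6 + 3*(-43/187 + 12) = 6 + 3*(2201/187) = 6 + 6603/187 = 7725/187 ≈ 41.310)
(I + O(7))*157 = (7725/187 - 5)*157 = (6790/187)*157 = 1066030/187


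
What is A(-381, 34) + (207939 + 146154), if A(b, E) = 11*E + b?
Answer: 354086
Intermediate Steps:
A(b, E) = b + 11*E
A(-381, 34) + (207939 + 146154) = (-381 + 11*34) + (207939 + 146154) = (-381 + 374) + 354093 = -7 + 354093 = 354086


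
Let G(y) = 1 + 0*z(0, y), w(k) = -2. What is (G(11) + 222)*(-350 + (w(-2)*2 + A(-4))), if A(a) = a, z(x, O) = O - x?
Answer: -79834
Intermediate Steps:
G(y) = 1 (G(y) = 1 + 0*(y - 1*0) = 1 + 0*(y + 0) = 1 + 0*y = 1 + 0 = 1)
(G(11) + 222)*(-350 + (w(-2)*2 + A(-4))) = (1 + 222)*(-350 + (-2*2 - 4)) = 223*(-350 + (-4 - 4)) = 223*(-350 - 8) = 223*(-358) = -79834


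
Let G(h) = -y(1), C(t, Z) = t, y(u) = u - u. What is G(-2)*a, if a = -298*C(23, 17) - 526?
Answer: 0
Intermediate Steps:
y(u) = 0
G(h) = 0 (G(h) = -1*0 = 0)
a = -7380 (a = -298*23 - 526 = -6854 - 526 = -7380)
G(-2)*a = 0*(-7380) = 0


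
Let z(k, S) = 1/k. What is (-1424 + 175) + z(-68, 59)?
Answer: -84933/68 ≈ -1249.0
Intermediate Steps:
(-1424 + 175) + z(-68, 59) = (-1424 + 175) + 1/(-68) = -1249 - 1/68 = -84933/68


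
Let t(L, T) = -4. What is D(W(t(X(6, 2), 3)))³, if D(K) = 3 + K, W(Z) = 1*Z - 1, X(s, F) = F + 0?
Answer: -8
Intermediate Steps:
X(s, F) = F
W(Z) = -1 + Z (W(Z) = Z - 1 = -1 + Z)
D(W(t(X(6, 2), 3)))³ = (3 + (-1 - 4))³ = (3 - 5)³ = (-2)³ = -8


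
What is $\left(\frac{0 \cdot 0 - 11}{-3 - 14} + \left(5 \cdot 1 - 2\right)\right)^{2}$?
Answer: $\frac{3844}{289} \approx 13.301$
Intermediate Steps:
$\left(\frac{0 \cdot 0 - 11}{-3 - 14} + \left(5 \cdot 1 - 2\right)\right)^{2} = \left(\frac{0 - 11}{-17} + \left(5 - 2\right)\right)^{2} = \left(\left(-11\right) \left(- \frac{1}{17}\right) + 3\right)^{2} = \left(\frac{11}{17} + 3\right)^{2} = \left(\frac{62}{17}\right)^{2} = \frac{3844}{289}$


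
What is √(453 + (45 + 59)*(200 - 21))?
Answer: √19069 ≈ 138.09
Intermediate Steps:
√(453 + (45 + 59)*(200 - 21)) = √(453 + 104*179) = √(453 + 18616) = √19069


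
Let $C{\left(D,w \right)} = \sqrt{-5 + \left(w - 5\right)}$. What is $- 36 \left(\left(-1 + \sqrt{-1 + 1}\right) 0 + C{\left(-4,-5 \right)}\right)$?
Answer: $- 36 i \sqrt{15} \approx - 139.43 i$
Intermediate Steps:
$C{\left(D,w \right)} = \sqrt{-10 + w}$ ($C{\left(D,w \right)} = \sqrt{-5 + \left(-5 + w\right)} = \sqrt{-10 + w}$)
$- 36 \left(\left(-1 + \sqrt{-1 + 1}\right) 0 + C{\left(-4,-5 \right)}\right) = - 36 \left(\left(-1 + \sqrt{-1 + 1}\right) 0 + \sqrt{-10 - 5}\right) = - 36 \left(\left(-1 + \sqrt{0}\right) 0 + \sqrt{-15}\right) = - 36 \left(\left(-1 + 0\right) 0 + i \sqrt{15}\right) = - 36 \left(\left(-1\right) 0 + i \sqrt{15}\right) = - 36 \left(0 + i \sqrt{15}\right) = - 36 i \sqrt{15}$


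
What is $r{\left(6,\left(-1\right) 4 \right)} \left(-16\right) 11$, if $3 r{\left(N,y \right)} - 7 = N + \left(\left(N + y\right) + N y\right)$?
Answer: $528$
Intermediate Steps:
$r{\left(N,y \right)} = \frac{7}{3} + \frac{y}{3} + \frac{2 N}{3} + \frac{N y}{3}$ ($r{\left(N,y \right)} = \frac{7}{3} + \frac{N + \left(\left(N + y\right) + N y\right)}{3} = \frac{7}{3} + \frac{N + \left(N + y + N y\right)}{3} = \frac{7}{3} + \frac{y + 2 N + N y}{3} = \frac{7}{3} + \left(\frac{y}{3} + \frac{2 N}{3} + \frac{N y}{3}\right) = \frac{7}{3} + \frac{y}{3} + \frac{2 N}{3} + \frac{N y}{3}$)
$r{\left(6,\left(-1\right) 4 \right)} \left(-16\right) 11 = \left(\frac{7}{3} + \frac{\left(-1\right) 4}{3} + \frac{2}{3} \cdot 6 + \frac{1}{3} \cdot 6 \left(\left(-1\right) 4\right)\right) \left(-16\right) 11 = \left(\frac{7}{3} + \frac{1}{3} \left(-4\right) + 4 + \frac{1}{3} \cdot 6 \left(-4\right)\right) \left(-16\right) 11 = \left(\frac{7}{3} - \frac{4}{3} + 4 - 8\right) \left(-16\right) 11 = \left(-3\right) \left(-16\right) 11 = 48 \cdot 11 = 528$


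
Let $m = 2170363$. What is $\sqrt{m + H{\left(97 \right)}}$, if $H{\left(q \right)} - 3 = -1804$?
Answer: $11 \sqrt{17922} \approx 1472.6$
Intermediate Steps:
$H{\left(q \right)} = -1801$ ($H{\left(q \right)} = 3 - 1804 = -1801$)
$\sqrt{m + H{\left(97 \right)}} = \sqrt{2170363 - 1801} = \sqrt{2168562} = 11 \sqrt{17922}$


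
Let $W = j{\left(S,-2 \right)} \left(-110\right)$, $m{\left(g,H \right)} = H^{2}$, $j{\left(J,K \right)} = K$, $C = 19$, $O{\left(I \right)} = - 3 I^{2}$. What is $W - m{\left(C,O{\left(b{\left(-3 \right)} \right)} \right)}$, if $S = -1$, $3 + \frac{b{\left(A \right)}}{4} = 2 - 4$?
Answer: $-1439780$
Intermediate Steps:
$b{\left(A \right)} = -20$ ($b{\left(A \right)} = -12 + 4 \left(2 - 4\right) = -12 + 4 \left(-2\right) = -12 - 8 = -20$)
$W = 220$ ($W = \left(-2\right) \left(-110\right) = 220$)
$W - m{\left(C,O{\left(b{\left(-3 \right)} \right)} \right)} = 220 - \left(- 3 \left(-20\right)^{2}\right)^{2} = 220 - \left(\left(-3\right) 400\right)^{2} = 220 - \left(-1200\right)^{2} = 220 - 1440000 = -1439780$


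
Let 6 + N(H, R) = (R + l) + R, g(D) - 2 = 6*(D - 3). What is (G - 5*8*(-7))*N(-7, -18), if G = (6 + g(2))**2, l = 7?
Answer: -9940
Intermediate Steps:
g(D) = -16 + 6*D (g(D) = 2 + 6*(D - 3) = 2 + 6*(-3 + D) = 2 + (-18 + 6*D) = -16 + 6*D)
N(H, R) = 1 + 2*R (N(H, R) = -6 + ((R + 7) + R) = -6 + ((7 + R) + R) = -6 + (7 + 2*R) = 1 + 2*R)
G = 4 (G = (6 + (-16 + 6*2))**2 = (6 + (-16 + 12))**2 = (6 - 4)**2 = 2**2 = 4)
(G - 5*8*(-7))*N(-7, -18) = (4 - 5*8*(-7))*(1 + 2*(-18)) = (4 - 40*(-7))*(1 - 36) = (4 + 280)*(-35) = 284*(-35) = -9940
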